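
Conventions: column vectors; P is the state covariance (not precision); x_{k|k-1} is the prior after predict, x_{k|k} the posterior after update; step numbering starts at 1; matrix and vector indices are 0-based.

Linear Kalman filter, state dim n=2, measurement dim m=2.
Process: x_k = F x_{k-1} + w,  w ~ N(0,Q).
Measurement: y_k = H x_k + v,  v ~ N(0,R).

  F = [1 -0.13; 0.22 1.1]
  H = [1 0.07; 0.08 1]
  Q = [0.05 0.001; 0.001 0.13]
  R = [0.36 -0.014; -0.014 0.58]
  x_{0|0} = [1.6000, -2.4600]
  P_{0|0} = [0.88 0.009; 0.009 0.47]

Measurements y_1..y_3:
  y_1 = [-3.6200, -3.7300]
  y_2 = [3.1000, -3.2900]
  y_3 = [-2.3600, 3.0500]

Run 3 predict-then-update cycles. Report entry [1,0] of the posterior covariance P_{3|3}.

step 1: x^-=[1.9198, -2.3540]  P^-=[0.9356 0.1370; 0.1370 0.7456]  S=[1.3184 0.2508; 0.2508 1.3536]  K=[0.7122 0.0245; 0.0385 0.5518]  nu=[-5.3750, -1.5296]  x^+=[-1.9460, -3.4052]  P^+=[0.2572 -0.0163; -0.0163 0.3208]
step 2: x^-=[-1.5033, -4.1738]  P^-=[0.3169 -0.0058; -0.0058 0.5228]  S=[0.6786 0.0421; 0.0421 1.1039]  K=[0.4663 -0.0001; 0.0161 0.4725]  nu=[4.8955, 1.0041]  x^+=[0.7795, -3.6207]  P^+=[0.1693 -0.0201; -0.0201 0.2755]
step 3: x^-=[1.2502, -3.8112]  P^-=[0.2292 -0.0227; -0.0227 0.4618]  S=[0.5883 0.0138; 0.0138 1.0396]  K=[0.3871 -0.0093; 0.0060 0.4423]  nu=[-3.3434, 6.7612]  x^+=[-0.1072, -0.8404]  P^+=[0.1410 -0.0221; -0.0221 0.2582]

P_post[1,0] = -0.0221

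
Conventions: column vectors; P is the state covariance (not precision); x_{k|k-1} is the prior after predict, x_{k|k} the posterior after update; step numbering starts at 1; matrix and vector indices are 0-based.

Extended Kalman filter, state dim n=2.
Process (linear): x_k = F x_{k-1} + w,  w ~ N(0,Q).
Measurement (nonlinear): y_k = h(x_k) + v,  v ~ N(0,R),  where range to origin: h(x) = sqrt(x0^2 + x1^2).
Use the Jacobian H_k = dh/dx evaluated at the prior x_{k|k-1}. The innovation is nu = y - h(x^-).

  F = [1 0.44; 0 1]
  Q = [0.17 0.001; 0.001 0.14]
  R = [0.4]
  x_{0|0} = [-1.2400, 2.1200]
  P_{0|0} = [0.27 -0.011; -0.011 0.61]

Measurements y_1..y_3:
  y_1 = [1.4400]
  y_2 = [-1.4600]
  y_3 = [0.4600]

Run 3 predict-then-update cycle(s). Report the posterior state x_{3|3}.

x_post = [-0.6392, 0.1415]

step 1: x^-=[-0.3072, 2.1200]  P^-=[0.5484 0.2584; 0.2584 0.7500]  H_jac=[-0.1434 0.9897]  S=[1.0725]  K=[0.1651; 0.6575]  nu=[-0.7021]  x^+=[-0.4231, 1.6583]  P^+=[0.5192 0.1420; 0.1420 0.2863]
step 2: x^-=[0.3065, 1.6583]  P^-=[0.8695 0.2689; 0.2689 0.4263]  H_jac=[0.1818 0.9833]  S=[0.9371]  K=[0.4509; 0.4995]  nu=[-3.1464]  x^+=[-1.1121, 0.0866]  P^+=[0.6790 0.0579; 0.0579 0.1925]
step 3: x^-=[-1.0740, 0.0866]  P^-=[0.9372 0.1436; 0.1436 0.3325]  H_jac=[-0.9968 0.0804]  S=[1.3103]  K=[-0.7042; -0.0888]  nu=[-0.6175]  x^+=[-0.6392, 0.1415]  P^+=[0.2875 0.0616; 0.0616 0.3222]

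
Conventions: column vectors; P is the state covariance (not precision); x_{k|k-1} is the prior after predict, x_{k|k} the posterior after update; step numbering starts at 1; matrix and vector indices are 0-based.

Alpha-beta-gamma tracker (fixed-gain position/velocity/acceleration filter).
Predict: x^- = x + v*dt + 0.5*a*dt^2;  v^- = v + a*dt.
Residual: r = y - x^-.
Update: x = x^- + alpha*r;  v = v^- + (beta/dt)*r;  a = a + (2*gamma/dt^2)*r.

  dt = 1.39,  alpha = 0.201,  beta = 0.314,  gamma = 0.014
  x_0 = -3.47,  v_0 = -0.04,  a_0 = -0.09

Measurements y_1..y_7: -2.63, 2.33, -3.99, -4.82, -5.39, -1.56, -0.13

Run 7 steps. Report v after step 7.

step 1: x_pred=-3.6125  r=0.9825  x^+=-3.4151  v^+=0.0569  a^+=-0.0758
step 2: x_pred=-3.4092  r=5.7392  x^+=-2.2556  v^+=1.2480  a^+=0.0074
step 3: x_pred=-0.5137  r=-3.4763  x^+=-1.2124  v^+=0.4730  a^+=-0.0430
step 4: x_pred=-0.5964  r=-4.2236  x^+=-1.4454  v^+=-0.5408  a^+=-0.1042
step 5: x_pred=-2.2977  r=-3.0923  x^+=-2.9192  v^+=-1.3841  a^+=-0.1490
step 6: x_pred=-4.9871  r=3.4271  x^+=-4.2983  v^+=-0.8170  a^+=-0.0993
step 7: x_pred=-5.5299  r=5.3999  x^+=-4.4445  v^+=0.2647  a^+=-0.0211

v_post = 0.2647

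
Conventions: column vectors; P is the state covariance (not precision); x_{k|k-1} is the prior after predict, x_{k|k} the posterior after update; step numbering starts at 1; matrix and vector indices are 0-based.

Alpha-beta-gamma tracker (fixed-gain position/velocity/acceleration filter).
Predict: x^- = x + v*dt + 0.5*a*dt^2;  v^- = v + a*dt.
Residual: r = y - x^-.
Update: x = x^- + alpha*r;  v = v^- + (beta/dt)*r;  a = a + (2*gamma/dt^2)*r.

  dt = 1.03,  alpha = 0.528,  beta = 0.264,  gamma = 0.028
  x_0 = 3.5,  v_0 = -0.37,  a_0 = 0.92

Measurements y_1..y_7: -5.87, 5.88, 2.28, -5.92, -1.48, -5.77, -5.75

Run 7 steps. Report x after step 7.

x_post = -5.2069

step 1: x_pred=3.6069  r=-9.4769  x^+=-1.3969  v^+=-1.8514  a^+=0.4198
step 2: x_pred=-3.0812  r=8.9612  x^+=1.6503  v^+=0.8778  a^+=0.8928
step 3: x_pred=3.0280  r=-0.7480  x^+=2.6330  v^+=1.6056  a^+=0.8533
step 4: x_pred=4.7395  r=-10.6595  x^+=-0.8887  v^+=-0.2476  a^+=0.2906
step 5: x_pred=-0.9896  r=-0.4904  x^+=-1.2485  v^+=-0.0740  a^+=0.2647
step 6: x_pred=-1.1843  r=-4.5857  x^+=-3.6055  v^+=-0.9766  a^+=0.0227
step 7: x_pred=-4.5994  r=-1.1506  x^+=-5.2069  v^+=-1.2482  a^+=-0.0380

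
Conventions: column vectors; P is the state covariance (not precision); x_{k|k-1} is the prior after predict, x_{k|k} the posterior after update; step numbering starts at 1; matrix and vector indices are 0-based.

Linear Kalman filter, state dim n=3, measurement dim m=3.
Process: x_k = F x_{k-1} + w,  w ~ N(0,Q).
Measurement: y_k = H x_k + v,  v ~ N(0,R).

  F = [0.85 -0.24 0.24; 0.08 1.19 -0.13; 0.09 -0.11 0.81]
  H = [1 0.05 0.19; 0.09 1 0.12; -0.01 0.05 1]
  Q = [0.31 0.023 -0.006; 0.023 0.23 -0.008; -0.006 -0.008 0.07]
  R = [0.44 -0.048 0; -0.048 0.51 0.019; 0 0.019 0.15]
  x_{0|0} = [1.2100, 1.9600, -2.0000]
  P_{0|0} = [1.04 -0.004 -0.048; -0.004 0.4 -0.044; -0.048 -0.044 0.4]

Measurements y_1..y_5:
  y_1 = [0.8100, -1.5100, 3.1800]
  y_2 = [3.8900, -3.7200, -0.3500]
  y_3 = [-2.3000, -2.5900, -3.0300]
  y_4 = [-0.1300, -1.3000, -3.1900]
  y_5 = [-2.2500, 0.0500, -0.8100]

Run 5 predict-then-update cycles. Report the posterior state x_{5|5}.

x_post = [-1.0640, -0.5290, -1.1478]

step 1: x^-=[0.0781, 2.6892, -1.7267]  P^-=[1.0946 -0.0465 0.1380; -0.0465 0.8237 -0.1410; 0.1380 -0.1410 0.3466]  S=[1.5943 0.0442 0.1840; 0.0442 1.3083 -0.0285; 0.1840 -0.0285 0.4820]  K=[0.7016 0.0286 -0.0074; -0.0182 0.6105 -0.1630; 0.0463 -0.0532 0.6808]  nu=[0.9255, -3.9990, 4.7730]  x^+=[0.5778, -0.5471, 1.7786]  P^+=[0.3088 -0.0476 0.0049; -0.0476 0.3169 -0.0292; 0.0049 -0.0292 0.1026]
step 2: x^-=[1.0493, -0.8360, 1.5528]  P^-=[0.5821 -0.1067 0.0613; -0.1067 0.6824 -0.0910; 0.0613 -0.0910 0.1505]  S=[1.0401 -0.0747 0.0750; -0.0747 1.1595 -0.0149; 0.0750 -0.0149 0.2921]  K=[0.5635 -0.0039 0.0269; -0.0347 0.5666 -0.1534; 0.0437 -0.0491 0.4840]  nu=[2.5874, -3.1648, -1.8505]  x^+=[2.4697, -2.4349, 0.9257]  P^+=[0.2490 -0.0520 0.0091; -0.0520 0.2957 -0.0276; 0.0091 -0.0276 0.0731]
step 3: x^-=[2.9058, -2.8203, 1.2399]  P^-=[0.5392 -0.1080 0.0536; -0.1080 0.6500 -0.0842; 0.0536 -0.0842 0.1308]  S=[0.9935 -0.0816 0.0642; -0.0816 1.1278 -0.0126; 0.0642 -0.0126 0.2731]  K=[0.5451 -0.0072 0.0281; -0.0368 0.5544 -0.1510; 0.0417 -0.0484 0.4496]  nu=[-5.3003, -0.1800, -4.0999]  x^+=[-0.0977, -2.1061, -0.8156]  P^+=[0.2411 -0.0521 0.0091; -0.0521 0.2896 -0.0271; 0.0091 -0.0271 0.0680]
step 4: x^-=[0.2267, -2.4080, -0.4377]  P^-=[0.5329 -0.1066 0.0518; -0.1066 0.6411 -0.0825; 0.0518 -0.0825 0.1272]  S=[0.9865 -0.0812 0.0619; -0.0812 1.1194 -0.0120; 0.0619 -0.0120 0.2697]  K=[0.5424 -0.0072 0.0275; -0.0366 0.5510 -0.1502; 0.0410 -0.0482 0.4430]  nu=[-0.1531, 1.1401, -2.6296]  x^+=[0.0631, -1.3791, -1.6638]  P^+=[0.2399 -0.0518 0.0090; -0.0518 0.2878 -0.0270; 0.0090 -0.0270 0.0670]
step 5: x^-=[-0.0147, -1.4198, -1.1903]  P^-=[0.5317 -0.1058 0.0513; -0.1058 0.6386 -0.0820; 0.0513 -0.0820 0.1265]  S=[0.9852 -0.0806 0.0614; -0.0806 1.1171 -0.0117; 0.0614 -0.0117 0.2690]  K=[0.5419 -0.0069 0.0272; -0.0364 0.5501 -0.1499; 0.0408 -0.0481 0.4417]  nu=[-1.9381, 1.6140, 0.4512]  x^+=[-1.0640, -0.5290, -1.1478]  P^+=[0.2397 -0.0517 0.0089; -0.0517 0.2873 -0.0269; 0.0089 -0.0269 0.0668]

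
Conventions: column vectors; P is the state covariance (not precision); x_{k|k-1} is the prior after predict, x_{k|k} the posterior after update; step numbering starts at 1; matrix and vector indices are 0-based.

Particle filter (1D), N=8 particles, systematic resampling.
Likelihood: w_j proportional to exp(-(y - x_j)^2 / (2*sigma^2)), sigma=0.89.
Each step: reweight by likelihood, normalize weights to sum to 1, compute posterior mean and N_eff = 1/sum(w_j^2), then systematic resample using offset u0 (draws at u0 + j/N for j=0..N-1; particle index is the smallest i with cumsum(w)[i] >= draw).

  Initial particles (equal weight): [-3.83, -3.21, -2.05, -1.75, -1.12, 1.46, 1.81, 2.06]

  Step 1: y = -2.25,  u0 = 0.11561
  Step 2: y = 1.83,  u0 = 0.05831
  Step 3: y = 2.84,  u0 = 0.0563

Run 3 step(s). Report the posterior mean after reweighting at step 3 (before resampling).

step 1: w=[0.0680, 0.1838, 0.3206, 0.2808, 0.1468, 0.0001, 0.0000, 0.0000]  mean=-2.1632  Neff=4.1400  idx=[1, 1, 2, 2, 3, 3, 4, 4]
step 2: w=[0.0000, 0.0000, 0.0083, 0.0083, 0.0341, 0.0341, 0.4576, 0.4576]  mean=-1.1785  Neff=2.3739  idx=[5, 6, 6, 6, 7, 7, 7, 7]
step 3: w=[0.0047, 0.1422, 0.1422, 0.1422, 0.1422, 0.1422, 0.1422, 0.1422]  mean=-1.1230  Neff=7.0658  idx=[1, 2, 3, 4, 4, 5, 6, 7]

post_mean = -1.1230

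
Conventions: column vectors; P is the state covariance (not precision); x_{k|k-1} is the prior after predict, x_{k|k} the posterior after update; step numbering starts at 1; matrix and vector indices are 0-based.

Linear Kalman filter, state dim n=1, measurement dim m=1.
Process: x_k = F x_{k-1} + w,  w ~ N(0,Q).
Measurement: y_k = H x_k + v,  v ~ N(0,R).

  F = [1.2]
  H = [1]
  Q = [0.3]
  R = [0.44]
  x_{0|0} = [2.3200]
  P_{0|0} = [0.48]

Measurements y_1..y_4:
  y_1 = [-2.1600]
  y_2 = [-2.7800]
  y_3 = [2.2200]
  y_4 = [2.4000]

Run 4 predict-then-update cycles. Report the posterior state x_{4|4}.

x_post = [1.6602]

step 1: x^-=[2.7840]  P^-=[0.9912]  S=[1.4312]  K=[0.6926]  nu=[-4.9440]  x^+=[-0.6400]  P^+=[0.3047]
step 2: x^-=[-0.7681]  P^-=[0.7388]  S=[1.1788]  K=[0.6267]  nu=[-2.0119]  x^+=[-2.0290]  P^+=[0.2758]
step 3: x^-=[-2.4348]  P^-=[0.6971]  S=[1.1371]  K=[0.6131]  nu=[4.6548]  x^+=[0.4188]  P^+=[0.2697]
step 4: x^-=[0.5026]  P^-=[0.6884]  S=[1.1284]  K=[0.6101]  nu=[1.8974]  x^+=[1.6602]  P^+=[0.2684]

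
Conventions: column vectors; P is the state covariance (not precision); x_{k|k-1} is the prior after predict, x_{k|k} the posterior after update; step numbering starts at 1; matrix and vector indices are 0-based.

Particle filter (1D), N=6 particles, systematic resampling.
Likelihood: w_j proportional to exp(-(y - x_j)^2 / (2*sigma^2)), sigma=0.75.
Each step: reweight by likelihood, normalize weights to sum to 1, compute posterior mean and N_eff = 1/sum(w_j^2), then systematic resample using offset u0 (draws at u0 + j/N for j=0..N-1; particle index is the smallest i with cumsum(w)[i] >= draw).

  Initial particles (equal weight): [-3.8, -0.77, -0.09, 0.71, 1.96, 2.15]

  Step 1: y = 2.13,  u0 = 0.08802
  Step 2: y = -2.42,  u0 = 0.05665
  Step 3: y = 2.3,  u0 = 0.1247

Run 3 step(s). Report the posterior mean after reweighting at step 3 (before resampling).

post_mean = 1.9939

step 1: w=[0.0000, 0.0003, 0.0058, 0.0773, 0.4525, 0.4641]  mean=1.9389  Neff=2.3466  idx=[4, 4, 4, 5, 5, 5]
step 2: w=[0.2731, 0.2731, 0.2731, 0.0602, 0.0602, 0.0602]  mean=1.9943  Neff=4.2620  idx=[0, 0, 1, 2, 2, 4]
step 3: w=[0.1643, 0.1643, 0.1643, 0.1643, 0.1643, 0.1785]  mean=1.9939  Neff=5.9940  idx=[0, 1, 2, 3, 4, 5]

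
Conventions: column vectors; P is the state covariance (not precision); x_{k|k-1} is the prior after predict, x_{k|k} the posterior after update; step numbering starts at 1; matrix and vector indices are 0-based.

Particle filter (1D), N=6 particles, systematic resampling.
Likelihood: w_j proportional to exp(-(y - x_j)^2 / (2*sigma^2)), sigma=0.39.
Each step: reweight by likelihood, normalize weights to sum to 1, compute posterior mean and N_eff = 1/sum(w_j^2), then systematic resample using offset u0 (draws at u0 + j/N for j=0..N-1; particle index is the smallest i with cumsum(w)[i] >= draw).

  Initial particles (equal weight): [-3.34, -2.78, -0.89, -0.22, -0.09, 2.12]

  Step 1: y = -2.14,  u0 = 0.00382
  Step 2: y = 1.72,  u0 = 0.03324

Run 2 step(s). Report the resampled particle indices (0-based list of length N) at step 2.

step 1: w=[0.0320, 0.9466, 0.0214, 0.0000, 0.0000, 0.0000]  mean=-2.7574  Neff=1.1142  idx=[0, 1, 1, 1, 1, 1]
step 2: w=[0.0000, 0.2000, 0.2000, 0.2000, 0.2000, 0.2000]  mean=-2.7800  Neff=5.0000  idx=[1, 1, 2, 3, 4, 5]

resampled_idx = [1, 1, 2, 3, 4, 5]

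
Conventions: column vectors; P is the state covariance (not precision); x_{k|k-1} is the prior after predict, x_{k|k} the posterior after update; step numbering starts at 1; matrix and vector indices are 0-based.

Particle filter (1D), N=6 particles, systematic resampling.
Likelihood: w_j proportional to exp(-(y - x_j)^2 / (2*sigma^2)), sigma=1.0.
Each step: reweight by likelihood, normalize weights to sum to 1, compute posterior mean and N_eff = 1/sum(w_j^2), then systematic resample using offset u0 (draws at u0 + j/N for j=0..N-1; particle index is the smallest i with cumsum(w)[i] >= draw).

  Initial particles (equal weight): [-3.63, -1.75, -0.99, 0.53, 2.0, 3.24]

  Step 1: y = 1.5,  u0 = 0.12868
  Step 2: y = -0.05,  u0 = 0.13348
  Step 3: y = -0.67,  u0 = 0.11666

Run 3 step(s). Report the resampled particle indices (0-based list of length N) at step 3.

resampled_idx = [0, 1, 2, 3, 3, 4]

step 1: w=[0.0000, 0.0029, 0.0253, 0.3515, 0.4965, 0.1238]  mean=1.5503  Neff=2.5905  idx=[3, 3, 4, 4, 4, 5]
step 2: w=[0.4099, 0.4099, 0.0593, 0.0593, 0.0593, 0.0022]  mean=0.7975  Neff=2.8847  idx=[0, 0, 1, 1, 1, 4]
step 3: w=[0.1977, 0.1977, 0.1977, 0.1977, 0.1977, 0.0115]  mean=0.5469  Neff=5.1135  idx=[0, 1, 2, 3, 3, 4]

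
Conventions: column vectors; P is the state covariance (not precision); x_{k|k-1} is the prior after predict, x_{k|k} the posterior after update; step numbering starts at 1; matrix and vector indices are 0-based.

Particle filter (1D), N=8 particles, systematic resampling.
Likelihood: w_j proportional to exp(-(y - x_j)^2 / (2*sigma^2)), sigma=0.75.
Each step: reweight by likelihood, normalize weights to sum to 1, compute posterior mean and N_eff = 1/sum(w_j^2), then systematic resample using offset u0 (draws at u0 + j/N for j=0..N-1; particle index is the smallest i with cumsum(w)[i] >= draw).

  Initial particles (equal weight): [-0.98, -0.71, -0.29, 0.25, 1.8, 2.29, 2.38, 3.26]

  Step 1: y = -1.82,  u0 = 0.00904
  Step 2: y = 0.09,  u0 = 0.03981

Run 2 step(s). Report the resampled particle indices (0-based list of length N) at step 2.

step 1: w=[0.5259, 0.3293, 0.1229, 0.0218, 0.0000, 0.0000, 0.0000, 0.0000]  mean=-0.7794  Neff=2.4961  idx=[0, 0, 0, 0, 0, 1, 1, 2]
step 2: w=[0.0946, 0.0946, 0.0946, 0.0946, 0.0946, 0.1482, 0.1482, 0.2303]  mean=-0.7410  Neff=7.0532  idx=[0, 1, 3, 4, 5, 6, 7, 7]

resampled_idx = [0, 1, 3, 4, 5, 6, 7, 7]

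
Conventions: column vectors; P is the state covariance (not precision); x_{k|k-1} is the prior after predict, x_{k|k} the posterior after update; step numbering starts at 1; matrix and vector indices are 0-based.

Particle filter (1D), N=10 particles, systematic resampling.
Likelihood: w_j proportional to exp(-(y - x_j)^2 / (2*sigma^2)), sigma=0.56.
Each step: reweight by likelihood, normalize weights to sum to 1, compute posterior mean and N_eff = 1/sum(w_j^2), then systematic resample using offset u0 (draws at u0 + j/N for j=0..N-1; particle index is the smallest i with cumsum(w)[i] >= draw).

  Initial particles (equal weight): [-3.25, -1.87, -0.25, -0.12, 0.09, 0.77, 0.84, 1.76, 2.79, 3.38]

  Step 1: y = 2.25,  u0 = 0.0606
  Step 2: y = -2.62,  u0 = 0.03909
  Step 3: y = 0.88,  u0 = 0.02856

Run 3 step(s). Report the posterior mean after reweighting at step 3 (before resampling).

step 1: w=[0.0000, 0.0000, 0.0000, 0.0001, 0.0004, 0.0201, 0.0278, 0.4505, 0.4149, 0.0862]  mean=2.2808  Neff=2.6062  idx=[7, 7, 7, 7, 7, 8, 8, 8, 8, 9]
step 2: w=[0.2000, 0.2000, 0.2000, 0.2000, 0.2000, 0.0000, 0.0000, 0.0000, 0.0000, 0.0000]  mean=1.7600  Neff=5.0000  idx=[0, 0, 1, 1, 2, 2, 3, 3, 4, 4]
step 3: w=[0.1000, 0.1000, 0.1000, 0.1000, 0.1000, 0.1000, 0.1000, 0.1000, 0.1000, 0.1000]  mean=1.7600  Neff=10.0000  idx=[0, 1, 2, 3, 4, 5, 6, 7, 8, 9]

post_mean = 1.7600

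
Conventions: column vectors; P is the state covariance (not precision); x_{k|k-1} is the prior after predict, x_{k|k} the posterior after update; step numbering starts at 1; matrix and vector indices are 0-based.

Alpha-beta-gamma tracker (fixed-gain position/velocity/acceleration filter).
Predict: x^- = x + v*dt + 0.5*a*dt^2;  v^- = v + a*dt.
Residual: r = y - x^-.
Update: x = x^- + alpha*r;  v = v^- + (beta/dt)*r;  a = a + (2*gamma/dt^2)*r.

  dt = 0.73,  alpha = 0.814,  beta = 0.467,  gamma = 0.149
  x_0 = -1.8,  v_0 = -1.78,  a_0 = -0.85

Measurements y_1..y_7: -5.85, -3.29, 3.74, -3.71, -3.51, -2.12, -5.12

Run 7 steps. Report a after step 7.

a_post = -2.3374

step 1: x_pred=-3.3259  r=-2.5241  x^+=-5.3805  v^+=-4.0152  a^+=-2.2615
step 2: x_pred=-8.9142  r=5.6242  x^+=-4.3361  v^+=-2.0682  a^+=0.8836
step 3: x_pred=-5.6104  r=9.3504  x^+=2.0008  v^+=4.5586  a^+=6.1124
step 4: x_pred=6.9572  r=-10.6672  x^+=-1.7259  v^+=2.1965  a^+=0.1472
step 5: x_pred=-0.0832  r=-3.4268  x^+=-2.8726  v^+=0.1118  a^+=-1.7690
step 6: x_pred=-3.2624  r=1.1424  x^+=-2.3325  v^+=-0.4488  a^+=-1.1302
step 7: x_pred=-2.9612  r=-2.1588  x^+=-4.7185  v^+=-2.6549  a^+=-2.3374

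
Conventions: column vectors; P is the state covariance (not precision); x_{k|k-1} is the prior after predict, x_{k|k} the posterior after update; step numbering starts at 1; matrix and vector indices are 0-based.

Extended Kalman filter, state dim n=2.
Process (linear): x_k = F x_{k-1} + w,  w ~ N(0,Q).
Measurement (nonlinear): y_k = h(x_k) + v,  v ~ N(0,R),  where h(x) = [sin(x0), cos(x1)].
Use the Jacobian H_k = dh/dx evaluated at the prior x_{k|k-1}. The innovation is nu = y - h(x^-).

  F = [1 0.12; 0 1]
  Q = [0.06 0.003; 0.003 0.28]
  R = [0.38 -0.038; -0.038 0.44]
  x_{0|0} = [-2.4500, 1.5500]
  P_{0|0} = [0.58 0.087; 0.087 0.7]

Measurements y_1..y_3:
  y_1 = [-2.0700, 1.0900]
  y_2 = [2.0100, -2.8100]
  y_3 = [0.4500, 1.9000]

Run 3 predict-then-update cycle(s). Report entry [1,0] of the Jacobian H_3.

step 1: x^-=[-2.2640, 1.5500]  P^-=[0.6710 0.1740; 0.1740 0.9800]  H_jac=[-0.6390 0.0000; 0.0000 -0.9998]  S=[0.6540 0.0732; 0.0732 1.4196]  K=[-0.6456 -0.0893; -0.0933 -0.6854]  nu=[-1.3008, 1.0692]  x^+=[-1.5196, 0.9386]  P^+=[0.3786 0.0147; 0.0147 0.2981]
step 2: x^-=[-1.4070, 0.9386]  P^-=[0.4465 0.0535; 0.0535 0.5781]  H_jac=[0.1631 0.0000; 0.0000 -0.8067]  S=[0.3919 -0.0450; -0.0450 0.8162]  K=[0.1808 -0.0429; -0.0437 -0.5738]  nu=[2.9966, -3.4009]  x^+=[-0.7191, 2.7591]  P^+=[0.4314 0.0319; 0.0319 0.3109]
step 3: x^-=[-0.3880, 2.7591]  P^-=[0.5036 0.0722; 0.0722 0.5909]  H_jac=[0.9257 0.0000; 0.0000 -0.3733]  S=[0.8115 -0.0630; -0.0630 0.5223]  K=[0.5758 0.0178; 0.0501 -0.4162]  nu=[0.8284, 2.8277]  x^+=[0.1392, 1.6236]  P^+=[0.2356 0.0377; 0.0377 0.4957]

H_jac[1,0] = 0.0000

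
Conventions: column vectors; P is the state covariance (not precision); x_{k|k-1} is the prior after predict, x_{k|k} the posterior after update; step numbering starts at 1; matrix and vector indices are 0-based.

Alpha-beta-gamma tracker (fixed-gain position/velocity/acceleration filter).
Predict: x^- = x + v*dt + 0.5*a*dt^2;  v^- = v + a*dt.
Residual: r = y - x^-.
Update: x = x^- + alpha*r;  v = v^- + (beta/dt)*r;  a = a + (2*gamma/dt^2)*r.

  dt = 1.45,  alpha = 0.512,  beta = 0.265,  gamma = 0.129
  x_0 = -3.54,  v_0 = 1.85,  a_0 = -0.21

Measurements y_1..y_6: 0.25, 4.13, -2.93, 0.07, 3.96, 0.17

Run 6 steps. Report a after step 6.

step 1: x_pred=-1.0783  r=1.3283  x^+=-0.3982  v^+=1.7883  a^+=-0.0470
step 2: x_pred=2.1454  r=1.9846  x^+=3.1615  v^+=2.0828  a^+=0.1965
step 3: x_pred=6.3882  r=-9.3182  x^+=1.6173  v^+=0.6648  a^+=-0.9469
step 4: x_pred=1.5858  r=-1.5158  x^+=0.8097  v^+=-0.9852  a^+=-1.1329
step 5: x_pred=-1.8099  r=5.7699  x^+=1.1443  v^+=-1.5735  a^+=-0.4249
step 6: x_pred=-1.5839  r=1.7539  x^+=-0.6859  v^+=-1.8690  a^+=-0.2097

a_post = -0.2097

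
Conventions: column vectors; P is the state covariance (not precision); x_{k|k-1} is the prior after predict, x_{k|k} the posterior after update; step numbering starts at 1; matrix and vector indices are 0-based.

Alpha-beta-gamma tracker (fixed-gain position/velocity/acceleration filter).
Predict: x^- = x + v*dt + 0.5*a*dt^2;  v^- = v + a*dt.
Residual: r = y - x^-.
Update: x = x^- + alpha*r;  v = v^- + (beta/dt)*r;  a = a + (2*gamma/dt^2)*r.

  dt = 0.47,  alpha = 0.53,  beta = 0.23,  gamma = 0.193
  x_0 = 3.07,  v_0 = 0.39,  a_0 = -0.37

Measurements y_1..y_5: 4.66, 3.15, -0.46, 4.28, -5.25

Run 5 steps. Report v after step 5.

step 1: x_pred=3.2124  r=1.4476  x^+=3.9796  v^+=0.9245  a^+=2.1595
step 2: x_pred=4.6527  r=-1.5027  x^+=3.8563  v^+=1.2041  a^+=-0.4663
step 3: x_pred=4.3707  r=-4.8307  x^+=1.8104  v^+=-1.3790  a^+=-8.9074
step 4: x_pred=0.1785  r=4.1015  x^+=2.3523  v^+=-3.5583  a^+=-1.7404
step 5: x_pred=0.4876  r=-5.7376  x^+=-2.5533  v^+=-7.1841  a^+=-11.7663

v_post = -7.1841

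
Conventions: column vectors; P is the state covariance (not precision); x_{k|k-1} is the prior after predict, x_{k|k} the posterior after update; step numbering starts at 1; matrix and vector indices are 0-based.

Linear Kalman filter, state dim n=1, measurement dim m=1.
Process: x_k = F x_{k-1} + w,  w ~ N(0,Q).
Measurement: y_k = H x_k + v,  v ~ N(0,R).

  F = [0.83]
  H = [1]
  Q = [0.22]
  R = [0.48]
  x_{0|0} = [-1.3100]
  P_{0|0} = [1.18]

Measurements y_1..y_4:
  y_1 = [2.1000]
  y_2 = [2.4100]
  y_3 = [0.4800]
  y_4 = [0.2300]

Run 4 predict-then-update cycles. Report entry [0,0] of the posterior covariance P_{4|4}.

P_post[0,0] = 0.2076

step 1: x^-=[-1.0873]  P^-=[1.0329]  S=[1.5129]  K=[0.6827]  nu=[3.1873]  x^+=[1.0888]  P^+=[0.3277]
step 2: x^-=[0.9037]  P^-=[0.4458]  S=[0.9258]  K=[0.4815]  nu=[1.5063]  x^+=[1.6290]  P^+=[0.2311]
step 3: x^-=[1.3521]  P^-=[0.3792]  S=[0.8592]  K=[0.4414]  nu=[-0.8721]  x^+=[0.9672]  P^+=[0.2119]
step 4: x^-=[0.8027]  P^-=[0.3659]  S=[0.8459]  K=[0.4326]  nu=[-0.5727]  x^+=[0.5550]  P^+=[0.2076]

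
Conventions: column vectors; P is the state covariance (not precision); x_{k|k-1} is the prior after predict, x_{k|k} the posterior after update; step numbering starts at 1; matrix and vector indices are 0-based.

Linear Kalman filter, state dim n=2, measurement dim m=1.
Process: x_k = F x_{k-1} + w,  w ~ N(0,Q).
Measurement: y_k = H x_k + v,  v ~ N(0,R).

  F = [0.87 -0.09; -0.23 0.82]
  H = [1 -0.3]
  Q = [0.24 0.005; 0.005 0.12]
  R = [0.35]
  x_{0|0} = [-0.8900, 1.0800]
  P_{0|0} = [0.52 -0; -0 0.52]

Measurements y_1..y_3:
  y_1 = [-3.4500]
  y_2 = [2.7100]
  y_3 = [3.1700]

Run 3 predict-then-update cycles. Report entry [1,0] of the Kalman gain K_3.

step 1: x^-=[-0.8715, 1.0903]  P^-=[0.6378 -0.1374; -0.1374 0.4972]  S=[1.1150]  K=[0.6090; -0.2570]  nu=[-2.2514]  x^+=[-2.2426, 1.6690]  P^+=[0.2243 0.0371; 0.0371 0.4235]
step 2: x^-=[-2.1013, 1.8843]  P^-=[0.4074 -0.0439; -0.0439 0.4026]  S=[0.8200]  K=[0.5129; -0.2009]  nu=[5.3766]  x^+=[0.6563, 0.8044]  P^+=[0.1917 0.0406; 0.0406 0.3696]
step 3: x^-=[0.4986, 0.5087]  P^-=[0.3817 -0.0308; -0.0308 0.3633]  S=[0.7829]  K=[0.4994; -0.1786]  nu=[2.8240]  x^+=[1.9088, 0.0043]  P^+=[0.1865 0.0390; 0.0390 0.3383]

K[1,0] = -0.1786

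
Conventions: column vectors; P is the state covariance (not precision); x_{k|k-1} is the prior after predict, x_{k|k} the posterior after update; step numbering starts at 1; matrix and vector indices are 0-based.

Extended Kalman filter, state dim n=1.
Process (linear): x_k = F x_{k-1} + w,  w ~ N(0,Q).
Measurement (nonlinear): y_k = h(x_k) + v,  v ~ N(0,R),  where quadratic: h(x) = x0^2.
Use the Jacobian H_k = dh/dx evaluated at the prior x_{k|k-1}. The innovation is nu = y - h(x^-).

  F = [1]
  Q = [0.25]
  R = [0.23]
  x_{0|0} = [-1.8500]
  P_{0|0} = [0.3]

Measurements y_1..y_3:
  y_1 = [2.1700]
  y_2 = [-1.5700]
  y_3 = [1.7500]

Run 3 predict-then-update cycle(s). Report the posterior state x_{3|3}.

x_post = [-1.2091]

step 1: x^-=[-1.8500]  P^-=[0.5500]  H_jac=[-3.7000]  S=[7.7595]  K=[-0.2623]  nu=[-1.2525]  x^+=[-1.5215]  P^+=[0.0163]
step 2: x^-=[-1.5215]  P^-=[0.2663]  H_jac=[-3.0430]  S=[2.6960]  K=[-0.3006]  nu=[-3.8850]  x^+=[-0.3537]  P^+=[0.0227]
step 3: x^-=[-0.3537]  P^-=[0.2727]  H_jac=[-0.7075]  S=[0.3665]  K=[-0.5264]  nu=[1.6249]  x^+=[-1.2091]  P^+=[0.1711]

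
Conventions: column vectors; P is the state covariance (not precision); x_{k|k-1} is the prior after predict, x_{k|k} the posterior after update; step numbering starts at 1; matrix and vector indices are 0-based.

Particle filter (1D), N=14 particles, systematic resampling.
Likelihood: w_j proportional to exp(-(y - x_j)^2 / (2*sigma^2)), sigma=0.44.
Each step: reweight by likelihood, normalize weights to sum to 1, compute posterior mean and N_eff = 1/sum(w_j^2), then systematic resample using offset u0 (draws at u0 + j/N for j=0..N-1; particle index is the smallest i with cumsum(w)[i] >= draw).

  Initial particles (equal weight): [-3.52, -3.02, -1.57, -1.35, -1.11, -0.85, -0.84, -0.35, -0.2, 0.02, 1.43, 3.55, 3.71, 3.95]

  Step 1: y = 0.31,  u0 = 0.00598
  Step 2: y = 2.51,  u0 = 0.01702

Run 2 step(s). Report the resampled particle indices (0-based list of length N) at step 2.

resampled_idx = [5, 8, 8, 9, 9, 10, 10, 10, 11, 11, 12, 12, 13, 13]

step 1: w=[0.0000, 0.0000, 0.0001, 0.0005, 0.0031, 0.0177, 0.0188, 0.1856, 0.2920, 0.4600, 0.0224, 0.0000, 0.0000, 0.0000]  mean=-0.1171  Neff=3.0083  idx=[5, 7, 7, 7, 8, 8, 8, 8, 9, 9, 9, 9, 9, 9]
step 2: w=[0.0000, 0.0010, 0.0010, 0.0010, 0.0084, 0.0084, 0.0084, 0.0084, 0.1606, 0.1606, 0.1606, 0.1606, 0.1606, 0.1606]  mean=0.0116  Neff=6.4497  idx=[5, 8, 8, 9, 9, 10, 10, 10, 11, 11, 12, 12, 13, 13]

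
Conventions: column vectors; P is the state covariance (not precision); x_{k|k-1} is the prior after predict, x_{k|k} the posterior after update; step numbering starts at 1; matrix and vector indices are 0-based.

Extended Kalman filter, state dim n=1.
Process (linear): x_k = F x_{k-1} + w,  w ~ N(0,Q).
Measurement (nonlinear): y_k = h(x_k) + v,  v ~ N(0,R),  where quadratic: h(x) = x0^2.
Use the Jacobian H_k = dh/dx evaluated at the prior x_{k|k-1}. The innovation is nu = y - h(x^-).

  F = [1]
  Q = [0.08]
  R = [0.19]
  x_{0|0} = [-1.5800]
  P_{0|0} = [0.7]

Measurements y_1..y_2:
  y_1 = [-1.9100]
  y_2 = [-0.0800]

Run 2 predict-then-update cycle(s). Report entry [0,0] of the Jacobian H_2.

step 1: x^-=[-1.5800]  P^-=[0.7800]  H_jac=[-3.1600]  S=[7.9788]  K=[-0.3089]  nu=[-4.4064]  x^+=[-0.2188]  P^+=[0.0186]
step 2: x^-=[-0.2188]  P^-=[0.0986]  H_jac=[-0.4376]  S=[0.2089]  K=[-0.2065]  nu=[-0.1279]  x^+=[-0.1924]  P^+=[0.0897]

H_jac[0,0] = -0.4376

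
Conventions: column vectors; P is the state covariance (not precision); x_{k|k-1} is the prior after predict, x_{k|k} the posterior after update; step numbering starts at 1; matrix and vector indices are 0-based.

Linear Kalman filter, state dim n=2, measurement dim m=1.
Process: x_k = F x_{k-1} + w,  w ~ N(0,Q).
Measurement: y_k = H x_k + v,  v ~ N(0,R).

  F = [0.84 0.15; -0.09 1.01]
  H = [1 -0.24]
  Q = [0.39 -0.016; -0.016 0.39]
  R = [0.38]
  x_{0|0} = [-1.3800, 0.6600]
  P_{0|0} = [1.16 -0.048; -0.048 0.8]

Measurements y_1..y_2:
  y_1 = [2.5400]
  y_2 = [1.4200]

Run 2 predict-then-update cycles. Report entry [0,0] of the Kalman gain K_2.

K[0,0] = 0.6128

step 1: x^-=[-1.0602, 0.7908]  P^-=[1.2144 -0.0226; -0.0226 1.2242]  S=[1.6757]  K=[0.7279; -0.1888]  nu=[3.7900]  x^+=[1.6986, 0.0753]  P^+=[0.3265 0.2077; 0.2077 1.1645]
step 2: x^-=[1.4381, -0.0769]  P^-=[0.6989 0.3092; 0.3092 1.5428]  S=[1.0194]  K=[0.6128; -0.0599]  nu=[-0.0366]  x^+=[1.4157, -0.0747]  P^+=[0.3161 0.3466; 0.3466 1.5391]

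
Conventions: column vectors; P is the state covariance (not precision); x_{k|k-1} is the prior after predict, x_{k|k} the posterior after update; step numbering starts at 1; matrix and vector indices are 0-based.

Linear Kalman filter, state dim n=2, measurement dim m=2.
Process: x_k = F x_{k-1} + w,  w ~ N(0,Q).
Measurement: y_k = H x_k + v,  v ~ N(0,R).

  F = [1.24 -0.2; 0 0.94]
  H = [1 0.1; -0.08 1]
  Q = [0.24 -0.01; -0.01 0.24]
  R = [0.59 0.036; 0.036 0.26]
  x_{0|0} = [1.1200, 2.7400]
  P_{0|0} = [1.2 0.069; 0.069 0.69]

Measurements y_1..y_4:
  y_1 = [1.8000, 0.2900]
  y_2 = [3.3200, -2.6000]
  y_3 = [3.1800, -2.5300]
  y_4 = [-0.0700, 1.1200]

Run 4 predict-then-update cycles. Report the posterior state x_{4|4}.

step 1: x^-=[0.8408, 2.5756]  P^-=[2.0785 -0.0593; -0.0593 0.8497]  S=[2.6651 -0.1041; -0.1041 1.1325]  K=[0.7727 -0.1281; 0.0393 0.7581]  nu=[0.7016, -2.2183]  x^+=[1.6672, 0.9214]  P^+=[0.4482 0.0304; 0.0304 0.2009]
step 2: x^-=[1.8830, 0.8662]  P^-=[0.9222 -0.0124; -0.0124 0.4176]  S=[1.5139 -0.0083; -0.0083 0.6854]  K=[0.6077 -0.1183; 0.0227 0.6109]  nu=[1.3504, -3.3155]  x^+=[3.0960, -1.1286]  P^+=[0.3523 0.0193; 0.0193 0.1612]
step 3: x^-=[4.0647, -1.0609]  P^-=[0.7786 -0.0178; -0.0178 0.3824]  S=[1.3689 -0.0057; -0.0057 0.6503]  K=[0.5670 -0.1182; 0.0174 0.5905]  nu=[-0.7786, -1.1440]  x^+=[3.7584, -1.7499]  P^+=[0.3287 0.0160; 0.0160 0.1554]
step 4: x^-=[5.0104, -1.6449]  P^-=[0.7437 -0.0206; -0.0206 0.3773]  S=[1.3333 -0.0062; -0.0062 0.6454]  K=[0.5557 -0.1188; 0.0156 0.5874]  nu=[-4.9160, 3.1657]  x^+=[1.9029, 0.1380]  P^+=[0.3221 0.0149; 0.0149 0.1545]

x_post = [1.9029, 0.1380]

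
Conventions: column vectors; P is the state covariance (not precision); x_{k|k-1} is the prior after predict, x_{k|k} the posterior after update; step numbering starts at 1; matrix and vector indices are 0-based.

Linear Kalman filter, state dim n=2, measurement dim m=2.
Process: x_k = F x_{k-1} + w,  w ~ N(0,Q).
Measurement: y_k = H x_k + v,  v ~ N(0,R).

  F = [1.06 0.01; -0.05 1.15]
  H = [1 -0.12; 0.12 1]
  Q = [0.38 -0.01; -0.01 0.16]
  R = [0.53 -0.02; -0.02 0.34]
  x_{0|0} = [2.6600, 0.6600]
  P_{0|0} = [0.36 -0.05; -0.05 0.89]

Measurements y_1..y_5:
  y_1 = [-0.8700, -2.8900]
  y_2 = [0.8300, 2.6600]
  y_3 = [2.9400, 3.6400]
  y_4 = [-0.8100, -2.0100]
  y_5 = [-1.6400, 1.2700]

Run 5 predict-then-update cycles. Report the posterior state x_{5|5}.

step 1: x^-=[2.8262, 0.6260]  P^-=[0.7835 -0.0798; -0.0798 1.3437]  S=[1.3520 -0.1658; -0.1658 1.6758]  K=[0.5949 0.0674; -0.0816 0.7880]  nu=[-3.6211, -3.8551]  x^+=[0.4124, -2.1164]  P^+=[0.3108 -0.0263; -0.0263 0.2727]
step 2: x^-=[0.4160, -2.4545]  P^-=[0.7287 -0.0554; -0.0554 0.5245]  S=[1.2795 -0.0501; -0.0501 0.8617]  K=[0.5774 0.0708; -0.0691 0.5969]  nu=[0.1195, 5.0646]  x^+=[0.8434, 0.5605]  P^+=[0.3018 -0.0237; -0.0237 0.2072]
step 3: x^-=[0.8996, 0.6024]  P^-=[0.7186 -0.0525; -0.0525 0.4375]  S=[1.2675 -0.0380; -0.0380 0.7752]  K=[0.5741 0.0717; -0.0663 0.5530]  nu=[2.1126, 2.9297]  x^+=[2.3224, 2.0824]  P^+=[0.3000 -0.0231; -0.0231 0.1921]
step 4: x^-=[2.4826, 2.2786]  P^-=[0.7167 -0.0519; -0.0519 0.4175]  S=[1.2651 -0.0352; -0.0352 0.7553]  K=[0.5734 0.0719; -0.0655 0.5414]  nu=[-3.0191, -4.5865]  x^+=[0.4215, -0.0067]  P^+=[0.2997 -0.0230; -0.0230 0.1881]
step 5: x^-=[0.4467, -0.0288]  P^-=[0.7163 -0.0517; -0.0517 0.4122]  S=[1.2646 -0.0345; -0.0345 0.7501]  K=[0.5733 0.0720; -0.0653 0.5383]  nu=[-2.0902, 1.2451]  x^+=[-0.6619, 0.7780]  P^+=[0.2996 -0.0229; -0.0229 0.1871]

x_post = [-0.6619, 0.7780]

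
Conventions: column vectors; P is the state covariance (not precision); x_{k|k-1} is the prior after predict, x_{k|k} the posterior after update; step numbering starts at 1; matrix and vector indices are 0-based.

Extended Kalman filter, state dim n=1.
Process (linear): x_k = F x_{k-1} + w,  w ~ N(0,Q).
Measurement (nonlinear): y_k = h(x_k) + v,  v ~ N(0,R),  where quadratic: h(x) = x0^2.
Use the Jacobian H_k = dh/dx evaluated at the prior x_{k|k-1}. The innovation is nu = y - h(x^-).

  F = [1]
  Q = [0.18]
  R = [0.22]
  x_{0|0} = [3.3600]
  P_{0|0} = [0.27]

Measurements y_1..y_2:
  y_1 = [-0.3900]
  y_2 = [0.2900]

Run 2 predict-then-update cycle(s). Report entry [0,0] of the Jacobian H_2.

step 1: x^-=[3.3600]  P^-=[0.4500]  H_jac=[6.7200]  S=[20.5413]  K=[0.1472]  nu=[-11.6796]  x^+=[1.6406]  P^+=[0.0048]
step 2: x^-=[1.6406]  P^-=[0.1848]  H_jac=[3.2812]  S=[2.2098]  K=[0.2744]  nu=[-2.4015]  x^+=[0.9815]  P^+=[0.0184]

H_jac[0,0] = 3.2812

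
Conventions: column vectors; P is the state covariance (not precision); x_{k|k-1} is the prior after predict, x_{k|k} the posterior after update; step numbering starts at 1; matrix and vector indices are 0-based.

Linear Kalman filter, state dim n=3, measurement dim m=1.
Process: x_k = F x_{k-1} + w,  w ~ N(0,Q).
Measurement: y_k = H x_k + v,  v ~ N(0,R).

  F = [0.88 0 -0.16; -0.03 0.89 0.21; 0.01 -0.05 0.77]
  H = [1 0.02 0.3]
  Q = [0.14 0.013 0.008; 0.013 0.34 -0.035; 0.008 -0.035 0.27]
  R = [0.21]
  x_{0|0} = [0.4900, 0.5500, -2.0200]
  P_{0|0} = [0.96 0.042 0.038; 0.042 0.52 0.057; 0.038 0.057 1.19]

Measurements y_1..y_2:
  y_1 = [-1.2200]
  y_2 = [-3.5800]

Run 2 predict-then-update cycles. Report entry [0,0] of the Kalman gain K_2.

step 1: x^-=[0.7544, 0.0506, -1.5780]  P^-=[0.9032 -0.0203 -0.1059; -0.0203 0.8238 0.1721; -0.1059 0.1721 0.9731]  S=[1.1388]  K=[0.7648; 0.0419; 0.1664]  nu=[-1.5020]  x^+=[-0.3944, -0.0124, -1.8279]  P^+=[0.2370 -0.0569 -0.2508; -0.0569 0.8218 0.1641; -0.2508 0.1641 0.9416]
step 2: x^-=[-0.0546, -0.3831, -1.4108]  P^-=[0.4183 -0.1404 -0.2716; -0.1404 1.1003 0.1961; -0.2716 0.1961 0.8139]  S=[0.5357]  K=[0.6234; -0.1112; -0.0440]  nu=[-3.0945]  x^+=[-1.9837, -0.0391, -1.2748]  P^+=[0.2101 -0.1032 -0.2570; -0.1032 1.0936 0.1934; -0.2570 0.1934 0.8129]

K[0,0] = 0.6234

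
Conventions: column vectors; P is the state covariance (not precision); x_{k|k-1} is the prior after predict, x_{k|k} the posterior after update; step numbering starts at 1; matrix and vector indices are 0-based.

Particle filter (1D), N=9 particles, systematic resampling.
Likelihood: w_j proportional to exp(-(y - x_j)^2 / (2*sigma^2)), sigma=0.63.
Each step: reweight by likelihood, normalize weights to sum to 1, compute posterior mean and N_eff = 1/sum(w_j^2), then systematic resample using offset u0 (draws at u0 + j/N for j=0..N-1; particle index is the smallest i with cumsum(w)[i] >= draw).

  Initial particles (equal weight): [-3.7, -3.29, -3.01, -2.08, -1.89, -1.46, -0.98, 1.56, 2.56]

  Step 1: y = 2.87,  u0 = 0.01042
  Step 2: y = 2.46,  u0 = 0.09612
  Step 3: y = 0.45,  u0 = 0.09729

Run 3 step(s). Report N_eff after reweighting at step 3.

step 1: w=[0.0000, 0.0000, 0.0000, 0.0000, 0.0000, 0.0000, 0.0000, 0.1150, 0.8850]  mean=2.4450  Neff=1.2555  idx=[7, 8, 8, 8, 8, 8, 8, 8, 8]
step 2: w=[0.0436, 0.1195, 0.1195, 0.1195, 0.1195, 0.1195, 0.1195, 0.1195, 0.1195]  mean=2.5164  Neff=8.6034  idx=[1, 2, 3, 4, 5, 6, 7, 7, 8]
step 3: w=[0.1111, 0.1111, 0.1111, 0.1111, 0.1111, 0.1111, 0.1111, 0.1111, 0.1111]  mean=2.5600  Neff=9.0000  idx=[0, 1, 2, 3, 4, 5, 6, 7, 8]

N_eff = 9.0000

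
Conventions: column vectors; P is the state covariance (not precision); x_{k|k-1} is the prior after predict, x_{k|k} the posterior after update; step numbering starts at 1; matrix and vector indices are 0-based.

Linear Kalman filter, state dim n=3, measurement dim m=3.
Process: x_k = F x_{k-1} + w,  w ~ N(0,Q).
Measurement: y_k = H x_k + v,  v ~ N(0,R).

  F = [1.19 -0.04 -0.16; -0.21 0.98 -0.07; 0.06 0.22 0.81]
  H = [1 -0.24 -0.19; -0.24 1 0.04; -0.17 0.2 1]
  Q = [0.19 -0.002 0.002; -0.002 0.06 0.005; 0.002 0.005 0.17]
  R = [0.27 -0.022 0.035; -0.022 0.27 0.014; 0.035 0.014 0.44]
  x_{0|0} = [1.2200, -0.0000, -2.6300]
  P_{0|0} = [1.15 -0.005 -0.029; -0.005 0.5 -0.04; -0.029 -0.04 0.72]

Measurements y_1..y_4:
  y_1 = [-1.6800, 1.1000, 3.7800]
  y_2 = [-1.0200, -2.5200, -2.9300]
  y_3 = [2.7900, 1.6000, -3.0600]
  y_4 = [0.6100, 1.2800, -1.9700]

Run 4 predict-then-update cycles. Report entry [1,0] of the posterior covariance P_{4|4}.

P_post[1,0] = 0.0186

step 1: x^-=[1.8726, -0.0721, -2.0571]  P^-=[1.8488 -0.2992 -0.0399; -0.2992 0.6011 0.0313; -0.0399 0.0313 0.6535]  S=[2.3386 -0.9410 -0.5542; -0.9410 1.1256 0.3425; -0.5542 0.3425 1.2174]  K=[0.8475 0.0363 0.0356; 0.0764 0.6580 0.0160; 0.0269 -0.0965 0.5869]  nu=[-3.9608, 1.7038, 6.1699]  x^+=[-1.2030, 0.8450, 1.2931]  P^+=[0.2564 0.0500 0.0794; 0.0500 0.1886 -0.0103; 0.0794 -0.0103 0.2734]
step 2: x^-=[-1.6722, 0.9902, 1.1611]  P^-=[0.5252 -0.0140 0.0727; -0.0140 0.2370 0.0057; 0.0727 0.0057 0.3648]  S=[0.8017 -0.2174 -0.0649; -0.2174 0.5436 0.0883; -0.0649 0.0883 0.8080]  K=[0.6446 0.0010 0.0276; 0.0348 0.4529 0.0220; 0.0228 -0.0580 0.4458]  nu=[1.1105, -3.9579, -4.5734]  x^+=[-1.0869, -0.8642, -0.6227]  P^+=[0.1940 0.0306 0.0616; 0.0306 0.1293 -0.0034; 0.0616 -0.0034 0.2073]
step 3: x^-=[-1.1592, -0.5750, -0.7597]  P^-=[0.4439 -0.0198 0.0548; -0.0198 0.1834 0.0057; 0.0548 0.0057 0.3185]  S=[0.7252 -0.1924 -0.0596; -0.1924 0.4884 0.0780; -0.0596 0.0780 0.7637]  K=[0.6003 -0.0204 0.0167; 0.0152 0.3884 0.0214; 0.0106 -0.0510 0.4124]  nu=[3.6669, 1.9272, -2.3824]  x^+=[0.9628, 0.1784, -1.8016]  P^+=[0.1787 0.0222 0.0540; 0.0222 0.1103 -0.0029; 0.0540 -0.0029 0.1909]
step 4: x^-=[1.4268, 0.0988, -1.3623]  P^-=[0.4254 -0.0250 0.0465; -0.0250 0.1676 0.0043; 0.0465 0.0043 0.3060]  S=[0.7108 -0.1899 -0.0627; -0.1899 0.4740 0.0754; -0.0627 0.0754 0.7526]  K=[0.5873 -0.0306 0.0111; 0.0067 0.3661 0.0198; 0.0041 -0.0511 0.4027]  nu=[-1.0520, 1.5781, -0.3849]  x^+=[0.7565, 0.6618, -1.6022]  P^+=[0.1738 0.0186 0.0508; 0.0186 0.1036 -0.0035; 0.0508 -0.0035 0.1860]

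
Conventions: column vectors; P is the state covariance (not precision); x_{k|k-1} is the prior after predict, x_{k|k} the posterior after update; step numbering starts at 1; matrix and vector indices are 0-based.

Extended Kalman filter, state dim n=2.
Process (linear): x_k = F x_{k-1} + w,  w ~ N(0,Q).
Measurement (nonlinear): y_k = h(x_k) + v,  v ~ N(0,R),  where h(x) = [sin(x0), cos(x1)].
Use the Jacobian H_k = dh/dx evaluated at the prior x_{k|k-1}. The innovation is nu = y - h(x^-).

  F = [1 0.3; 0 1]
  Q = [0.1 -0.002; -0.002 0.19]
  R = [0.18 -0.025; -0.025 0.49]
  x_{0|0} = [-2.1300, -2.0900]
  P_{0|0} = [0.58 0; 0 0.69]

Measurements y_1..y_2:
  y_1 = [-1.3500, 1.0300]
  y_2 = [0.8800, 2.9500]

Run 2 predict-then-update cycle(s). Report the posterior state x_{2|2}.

step 1: x^-=[-2.7570, -2.0900]  P^-=[0.7421 0.2050; 0.2050 0.8800]  H_jac=[-0.9270 0.0000; 0.0000 0.8682]  S=[0.8176 -0.1900; -0.1900 1.1533]  K=[-0.8375 0.0164; -0.0816 0.6490]  nu=[-0.9748, 1.5262]  x^+=[-1.9156, -1.0199]  P^+=[0.1631 0.0334; 0.0334 0.3686]
step 2: x^-=[-2.2216, -1.0199]  P^-=[0.3163 0.1419; 0.1419 0.5586]  H_jac=[-0.6058 0.0000; 0.0000 0.8521]  S=[0.2961 -0.0983; -0.0983 0.8956]  K=[-0.6251 0.0665; -0.1183 0.5185]  nu=[1.6756, 2.4266]  x^+=[-3.1077, 0.0400]  P^+=[0.1885 0.0566; 0.0566 0.3016]

x_post = [-3.1077, 0.0400]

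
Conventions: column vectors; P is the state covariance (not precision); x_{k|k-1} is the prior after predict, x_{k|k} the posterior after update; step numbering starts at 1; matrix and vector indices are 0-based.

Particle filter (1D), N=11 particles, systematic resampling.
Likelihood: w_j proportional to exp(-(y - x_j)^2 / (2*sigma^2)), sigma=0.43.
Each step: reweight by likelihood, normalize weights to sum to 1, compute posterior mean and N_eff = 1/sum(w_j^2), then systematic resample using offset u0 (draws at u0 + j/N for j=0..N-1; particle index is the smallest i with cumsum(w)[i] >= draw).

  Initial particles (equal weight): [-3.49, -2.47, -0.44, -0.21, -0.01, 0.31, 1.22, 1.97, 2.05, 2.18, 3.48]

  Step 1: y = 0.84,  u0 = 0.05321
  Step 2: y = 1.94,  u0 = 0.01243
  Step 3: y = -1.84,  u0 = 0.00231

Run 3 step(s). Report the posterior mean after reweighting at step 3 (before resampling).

post_mean = 1.2200

step 1: w=[0.0000, 0.0000, 0.0085, 0.0360, 0.1007, 0.3324, 0.4808, 0.0225, 0.0136, 0.0055, 0.0000]  mean=0.7615  Neff=2.8256  idx=[4, 4, 5, 5, 5, 6, 6, 6, 6, 6, 7]
step 2: w=[0.0000, 0.0000, 0.0003, 0.0003, 0.0003, 0.1103, 0.1103, 0.1103, 0.1103, 0.1103, 0.4472]  mean=1.5544  Neff=3.8331  idx=[5, 5, 6, 7, 8, 9, 10, 10, 10, 10, 10]
step 3: w=[0.1667, 0.1667, 0.1667, 0.1667, 0.1667, 0.1667, 0.0000, 0.0000, 0.0000, 0.0000, 0.0000]  mean=1.2200  Neff=6.0000  idx=[0, 0, 1, 1, 2, 2, 3, 3, 4, 4, 5]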